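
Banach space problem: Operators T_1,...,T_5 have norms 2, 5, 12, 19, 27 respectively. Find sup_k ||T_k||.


By the Uniform Boundedness Principle, the supremum of norms is finite.
sup_k ||T_k|| = max(2, 5, 12, 19, 27) = 27

27


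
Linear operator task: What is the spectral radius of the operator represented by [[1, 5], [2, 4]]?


For a 2x2 matrix, eigenvalues satisfy lambda^2 - (trace)*lambda + det = 0
trace = 1 + 4 = 5
det = 1*4 - 5*2 = -6
discriminant = 5^2 - 4*(-6) = 49
spectral radius = max |eigenvalue| = 6.0000

6.0000


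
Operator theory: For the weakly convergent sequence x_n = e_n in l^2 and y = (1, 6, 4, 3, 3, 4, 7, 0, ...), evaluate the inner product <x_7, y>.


x_7 = e_7 is the standard basis vector with 1 in position 7.
<x_7, y> = y_7 = 7
As n -> infinity, <x_n, y> -> 0, confirming weak convergence of (x_n) to 0.

7


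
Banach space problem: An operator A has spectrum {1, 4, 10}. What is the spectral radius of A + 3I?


Spectrum of A + 3I = {4, 7, 13}
Spectral radius = max |lambda| over the shifted spectrum
= max(4, 7, 13) = 13

13


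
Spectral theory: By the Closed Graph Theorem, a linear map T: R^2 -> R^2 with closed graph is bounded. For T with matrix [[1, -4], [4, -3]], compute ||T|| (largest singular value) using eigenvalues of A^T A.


A^T A = [[17, -16], [-16, 25]]
trace(A^T A) = 42, det(A^T A) = 169
discriminant = 42^2 - 4*169 = 1088
Largest eigenvalue of A^T A = (trace + sqrt(disc))/2 = 37.4924
||T|| = sqrt(37.4924) = 6.1231

6.1231


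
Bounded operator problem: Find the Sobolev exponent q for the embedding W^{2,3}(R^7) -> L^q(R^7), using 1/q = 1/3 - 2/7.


Using the Sobolev embedding formula: 1/q = 1/p - k/n
1/q = 1/3 - 2/7 = 1/21
q = 1/(1/21) = 21

21.0000


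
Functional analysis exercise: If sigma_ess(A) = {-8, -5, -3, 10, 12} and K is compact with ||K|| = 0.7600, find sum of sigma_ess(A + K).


By Weyl's theorem, the essential spectrum is invariant under compact perturbations.
sigma_ess(A + K) = sigma_ess(A) = {-8, -5, -3, 10, 12}
Sum = -8 + -5 + -3 + 10 + 12 = 6

6


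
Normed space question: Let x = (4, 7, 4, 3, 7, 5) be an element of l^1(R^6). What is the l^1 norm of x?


The l^1 norm equals the sum of absolute values of all components.
||x||_1 = 4 + 7 + 4 + 3 + 7 + 5
= 30

30.0000


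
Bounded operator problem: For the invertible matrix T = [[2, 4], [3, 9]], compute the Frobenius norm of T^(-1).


det(T) = 2*9 - 4*3 = 6
T^(-1) = (1/6) * [[9, -4], [-3, 2]] = [[1.5000, -0.6667], [-0.5000, 0.3333]]
||T^(-1)||_F^2 = 1.5000^2 + (-0.6667)^2 + (-0.5000)^2 + 0.3333^2 = 3.0556
||T^(-1)||_F = sqrt(3.0556) = 1.7480

1.7480


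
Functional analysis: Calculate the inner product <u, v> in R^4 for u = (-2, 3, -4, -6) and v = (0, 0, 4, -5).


Computing the standard inner product <u, v> = sum u_i * v_i
= -2*0 + 3*0 + -4*4 + -6*-5
= 0 + 0 + -16 + 30
= 14

14


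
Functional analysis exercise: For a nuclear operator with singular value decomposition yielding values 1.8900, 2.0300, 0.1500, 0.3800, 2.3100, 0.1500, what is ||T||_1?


The nuclear norm is the sum of all singular values.
||T||_1 = 1.8900 + 2.0300 + 0.1500 + 0.3800 + 2.3100 + 0.1500
= 6.9100

6.9100


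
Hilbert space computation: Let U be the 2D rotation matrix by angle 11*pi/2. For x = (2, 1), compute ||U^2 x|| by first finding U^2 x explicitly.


U is a rotation by theta = 11*pi/2
U^2 = rotation by 2*theta = 22*pi/2 = 2*pi/2 (mod 2*pi)
cos(2*pi/2) = -1.0000, sin(2*pi/2) = 0.0000
U^2 x = (-1.0000 * 2 - 0.0000 * 1, 0.0000 * 2 + -1.0000 * 1)
= (-2.0000, -1.0000)
||U^2 x|| = sqrt((-2.0000)^2 + (-1.0000)^2) = sqrt(5.0000) = 2.2361

2.2361


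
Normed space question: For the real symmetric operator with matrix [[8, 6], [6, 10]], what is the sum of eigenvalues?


For a self-adjoint (symmetric) matrix, the eigenvalues are real.
The sum of eigenvalues equals the trace of the matrix.
trace = 8 + 10 = 18

18


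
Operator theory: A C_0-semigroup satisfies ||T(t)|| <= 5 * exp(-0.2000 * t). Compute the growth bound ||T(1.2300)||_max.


||T(1.2300)|| <= 5 * exp(-0.2000 * 1.2300)
= 5 * exp(-0.2460)
= 5 * 0.7819
= 3.9096

3.9096


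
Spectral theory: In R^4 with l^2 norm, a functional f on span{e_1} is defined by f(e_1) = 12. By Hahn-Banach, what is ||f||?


The norm of f is given by ||f|| = sup_{||x||=1} |f(x)|.
On span{e_1}, ||e_1|| = 1, so ||f|| = |f(e_1)| / ||e_1||
= |12| / 1 = 12.0000

12.0000


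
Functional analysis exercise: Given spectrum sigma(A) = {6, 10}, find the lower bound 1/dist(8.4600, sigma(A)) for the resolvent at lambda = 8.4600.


dist(8.4600, {6, 10}) = min(|8.4600 - 6|, |8.4600 - 10|)
= min(2.4600, 1.5400) = 1.5400
Resolvent bound = 1/1.5400 = 0.6494

0.6494


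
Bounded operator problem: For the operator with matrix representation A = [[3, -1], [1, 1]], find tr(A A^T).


trace(A * A^T) = sum of squares of all entries
= 3^2 + (-1)^2 + 1^2 + 1^2
= 9 + 1 + 1 + 1
= 12

12


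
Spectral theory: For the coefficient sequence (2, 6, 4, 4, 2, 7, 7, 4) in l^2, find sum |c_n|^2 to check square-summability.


sum |c_n|^2 = 2^2 + 6^2 + 4^2 + 4^2 + 2^2 + 7^2 + 7^2 + 4^2
= 4 + 36 + 16 + 16 + 4 + 49 + 49 + 16
= 190

190


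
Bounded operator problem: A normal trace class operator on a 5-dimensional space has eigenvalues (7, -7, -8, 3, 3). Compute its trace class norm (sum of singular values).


For a normal operator, singular values equal |eigenvalues|.
Trace norm = sum |lambda_i| = 7 + 7 + 8 + 3 + 3
= 28

28


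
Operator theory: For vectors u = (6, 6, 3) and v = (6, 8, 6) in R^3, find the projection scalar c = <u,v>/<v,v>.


Computing <u,v> = 6*6 + 6*8 + 3*6 = 102
Computing <v,v> = 6^2 + 8^2 + 6^2 = 136
Projection coefficient = 102/136 = 0.7500

0.7500


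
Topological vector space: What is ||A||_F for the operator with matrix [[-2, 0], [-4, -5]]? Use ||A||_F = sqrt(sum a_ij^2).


||A||_F^2 = sum a_ij^2
= (-2)^2 + 0^2 + (-4)^2 + (-5)^2
= 4 + 0 + 16 + 25 = 45
||A||_F = sqrt(45) = 6.7082

6.7082


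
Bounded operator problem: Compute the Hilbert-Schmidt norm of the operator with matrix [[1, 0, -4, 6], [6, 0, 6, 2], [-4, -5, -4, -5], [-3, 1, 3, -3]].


The Hilbert-Schmidt norm is sqrt(sum of squares of all entries).
Sum of squares = 1^2 + 0^2 + (-4)^2 + 6^2 + 6^2 + 0^2 + 6^2 + 2^2 + (-4)^2 + (-5)^2 + (-4)^2 + (-5)^2 + (-3)^2 + 1^2 + 3^2 + (-3)^2
= 1 + 0 + 16 + 36 + 36 + 0 + 36 + 4 + 16 + 25 + 16 + 25 + 9 + 1 + 9 + 9 = 239
||T||_HS = sqrt(239) = 15.4596

15.4596


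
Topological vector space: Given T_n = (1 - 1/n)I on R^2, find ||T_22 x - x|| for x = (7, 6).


T_22 x - x = (1 - 1/22)x - x = -x/22
||x|| = sqrt(85) = 9.2195
||T_22 x - x|| = ||x||/22 = 9.2195/22 = 0.4191

0.4191


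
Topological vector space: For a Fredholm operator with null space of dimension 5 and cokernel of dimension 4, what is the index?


The Fredholm index is defined as ind(T) = dim(ker T) - dim(coker T)
= 5 - 4
= 1

1


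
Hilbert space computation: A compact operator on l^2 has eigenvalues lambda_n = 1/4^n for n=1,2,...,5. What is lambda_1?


The eigenvalue formula gives lambda_1 = 1/4^1
= 1/4
= 0.2500

0.2500


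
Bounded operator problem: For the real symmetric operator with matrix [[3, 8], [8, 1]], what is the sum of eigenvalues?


For a self-adjoint (symmetric) matrix, the eigenvalues are real.
The sum of eigenvalues equals the trace of the matrix.
trace = 3 + 1 = 4

4


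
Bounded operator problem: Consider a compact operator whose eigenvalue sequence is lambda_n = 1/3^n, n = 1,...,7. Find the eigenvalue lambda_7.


The eigenvalue formula gives lambda_7 = 1/3^7
= 1/2187
= 4.5725e-04

4.5725e-04


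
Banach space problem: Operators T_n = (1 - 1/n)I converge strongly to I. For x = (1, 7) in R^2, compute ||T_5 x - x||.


T_5 x - x = (1 - 1/5)x - x = -x/5
||x|| = sqrt(50) = 7.0711
||T_5 x - x|| = ||x||/5 = 7.0711/5 = 1.4142

1.4142


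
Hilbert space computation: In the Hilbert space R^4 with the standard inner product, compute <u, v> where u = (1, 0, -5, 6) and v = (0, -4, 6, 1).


Computing the standard inner product <u, v> = sum u_i * v_i
= 1*0 + 0*-4 + -5*6 + 6*1
= 0 + 0 + -30 + 6
= -24

-24


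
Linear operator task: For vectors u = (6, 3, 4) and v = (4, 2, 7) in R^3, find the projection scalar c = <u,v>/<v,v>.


Computing <u,v> = 6*4 + 3*2 + 4*7 = 58
Computing <v,v> = 4^2 + 2^2 + 7^2 = 69
Projection coefficient = 58/69 = 0.8406

0.8406


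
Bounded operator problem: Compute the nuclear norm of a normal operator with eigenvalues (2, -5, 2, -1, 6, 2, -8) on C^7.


For a normal operator, singular values equal |eigenvalues|.
Trace norm = sum |lambda_i| = 2 + 5 + 2 + 1 + 6 + 2 + 8
= 26

26


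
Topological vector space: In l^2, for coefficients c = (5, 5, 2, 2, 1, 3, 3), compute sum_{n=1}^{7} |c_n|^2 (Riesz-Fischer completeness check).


sum |c_n|^2 = 5^2 + 5^2 + 2^2 + 2^2 + 1^2 + 3^2 + 3^2
= 25 + 25 + 4 + 4 + 1 + 9 + 9
= 77

77


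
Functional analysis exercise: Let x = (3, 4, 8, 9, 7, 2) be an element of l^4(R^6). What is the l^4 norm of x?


The l^4 norm = (sum |x_i|^4)^(1/4)
Sum of 4th powers = 81 + 256 + 4096 + 6561 + 2401 + 16 = 13411
||x||_4 = (13411)^(1/4) = 10.7613

10.7613


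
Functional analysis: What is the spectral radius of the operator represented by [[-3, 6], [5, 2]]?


For a 2x2 matrix, eigenvalues satisfy lambda^2 - (trace)*lambda + det = 0
trace = -3 + 2 = -1
det = -3*2 - 6*5 = -36
discriminant = (-1)^2 - 4*(-36) = 145
spectral radius = max |eigenvalue| = 6.5208

6.5208


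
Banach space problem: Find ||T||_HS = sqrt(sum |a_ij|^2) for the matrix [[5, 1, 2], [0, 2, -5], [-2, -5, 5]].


The Hilbert-Schmidt norm is sqrt(sum of squares of all entries).
Sum of squares = 5^2 + 1^2 + 2^2 + 0^2 + 2^2 + (-5)^2 + (-2)^2 + (-5)^2 + 5^2
= 25 + 1 + 4 + 0 + 4 + 25 + 4 + 25 + 25 = 113
||T||_HS = sqrt(113) = 10.6301

10.6301


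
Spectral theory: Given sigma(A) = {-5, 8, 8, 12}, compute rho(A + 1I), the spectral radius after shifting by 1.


Spectrum of A + 1I = {-4, 9, 9, 13}
Spectral radius = max |lambda| over the shifted spectrum
= max(4, 9, 9, 13) = 13

13


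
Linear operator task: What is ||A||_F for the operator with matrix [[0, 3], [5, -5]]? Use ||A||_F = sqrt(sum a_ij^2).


||A||_F^2 = sum a_ij^2
= 0^2 + 3^2 + 5^2 + (-5)^2
= 0 + 9 + 25 + 25 = 59
||A||_F = sqrt(59) = 7.6811

7.6811


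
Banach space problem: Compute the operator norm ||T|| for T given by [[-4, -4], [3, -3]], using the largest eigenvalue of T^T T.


A^T A = [[25, 7], [7, 25]]
trace(A^T A) = 50, det(A^T A) = 576
discriminant = 50^2 - 4*576 = 196
Largest eigenvalue of A^T A = (trace + sqrt(disc))/2 = 32.0000
||T|| = sqrt(32.0000) = 5.6569

5.6569


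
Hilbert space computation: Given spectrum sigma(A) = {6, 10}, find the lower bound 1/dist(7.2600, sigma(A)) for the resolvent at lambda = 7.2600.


dist(7.2600, {6, 10}) = min(|7.2600 - 6|, |7.2600 - 10|)
= min(1.2600, 2.7400) = 1.2600
Resolvent bound = 1/1.2600 = 0.7937

0.7937


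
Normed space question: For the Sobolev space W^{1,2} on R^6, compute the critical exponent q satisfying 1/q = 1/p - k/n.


Using the Sobolev embedding formula: 1/q = 1/p - k/n
1/q = 1/2 - 1/6 = 1/3
q = 1/(1/3) = 3

3.0000


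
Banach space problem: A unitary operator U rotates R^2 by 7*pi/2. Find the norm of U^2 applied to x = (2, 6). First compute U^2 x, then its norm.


U is a rotation by theta = 7*pi/2
U^2 = rotation by 2*theta = 14*pi/2 = 2*pi/2 (mod 2*pi)
cos(2*pi/2) = -1.0000, sin(2*pi/2) = 0.0000
U^2 x = (-1.0000 * 2 - 0.0000 * 6, 0.0000 * 2 + -1.0000 * 6)
= (-2.0000, -6.0000)
||U^2 x|| = sqrt((-2.0000)^2 + (-6.0000)^2) = sqrt(40.0000) = 6.3246

6.3246


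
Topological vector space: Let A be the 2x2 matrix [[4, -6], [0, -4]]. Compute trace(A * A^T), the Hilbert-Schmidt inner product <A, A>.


trace(A * A^T) = sum of squares of all entries
= 4^2 + (-6)^2 + 0^2 + (-4)^2
= 16 + 36 + 0 + 16
= 68

68


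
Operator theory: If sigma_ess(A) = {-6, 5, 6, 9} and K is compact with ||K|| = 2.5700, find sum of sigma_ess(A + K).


By Weyl's theorem, the essential spectrum is invariant under compact perturbations.
sigma_ess(A + K) = sigma_ess(A) = {-6, 5, 6, 9}
Sum = -6 + 5 + 6 + 9 = 14

14


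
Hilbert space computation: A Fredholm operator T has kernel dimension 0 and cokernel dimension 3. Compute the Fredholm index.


The Fredholm index is defined as ind(T) = dim(ker T) - dim(coker T)
= 0 - 3
= -3

-3


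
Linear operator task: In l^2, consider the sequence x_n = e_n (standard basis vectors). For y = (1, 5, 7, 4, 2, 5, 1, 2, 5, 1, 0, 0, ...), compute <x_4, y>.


x_4 = e_4 is the standard basis vector with 1 in position 4.
<x_4, y> = y_4 = 4
As n -> infinity, <x_n, y> -> 0, confirming weak convergence of (x_n) to 0.

4


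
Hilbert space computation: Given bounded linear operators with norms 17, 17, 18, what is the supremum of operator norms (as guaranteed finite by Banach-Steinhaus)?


By the Uniform Boundedness Principle, the supremum of norms is finite.
sup_k ||T_k|| = max(17, 17, 18) = 18

18


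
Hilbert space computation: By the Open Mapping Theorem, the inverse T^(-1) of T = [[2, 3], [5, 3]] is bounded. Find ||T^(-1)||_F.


det(T) = 2*3 - 3*5 = -9
T^(-1) = (1/-9) * [[3, -3], [-5, 2]] = [[-0.3333, 0.3333], [0.5556, -0.2222]]
||T^(-1)||_F^2 = (-0.3333)^2 + 0.3333^2 + 0.5556^2 + (-0.2222)^2 = 0.5802
||T^(-1)||_F = sqrt(0.5802) = 0.7617

0.7617


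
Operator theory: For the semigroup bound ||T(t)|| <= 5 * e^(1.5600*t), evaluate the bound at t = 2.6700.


||T(2.6700)|| <= 5 * exp(1.5600 * 2.6700)
= 5 * exp(4.1652)
= 5 * 64.4056
= 322.0278

322.0278


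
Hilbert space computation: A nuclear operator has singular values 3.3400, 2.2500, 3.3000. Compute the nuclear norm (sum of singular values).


The nuclear norm is the sum of all singular values.
||T||_1 = 3.3400 + 2.2500 + 3.3000
= 8.8900

8.8900


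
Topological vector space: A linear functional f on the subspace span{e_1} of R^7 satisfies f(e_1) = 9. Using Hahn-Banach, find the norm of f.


The norm of f is given by ||f|| = sup_{||x||=1} |f(x)|.
On span{e_1}, ||e_1|| = 1, so ||f|| = |f(e_1)| / ||e_1||
= |9| / 1 = 9.0000

9.0000


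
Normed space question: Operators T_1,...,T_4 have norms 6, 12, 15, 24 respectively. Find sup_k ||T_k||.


By the Uniform Boundedness Principle, the supremum of norms is finite.
sup_k ||T_k|| = max(6, 12, 15, 24) = 24

24


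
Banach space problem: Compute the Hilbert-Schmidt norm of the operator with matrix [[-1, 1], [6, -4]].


The Hilbert-Schmidt norm is sqrt(sum of squares of all entries).
Sum of squares = (-1)^2 + 1^2 + 6^2 + (-4)^2
= 1 + 1 + 36 + 16 = 54
||T||_HS = sqrt(54) = 7.3485

7.3485


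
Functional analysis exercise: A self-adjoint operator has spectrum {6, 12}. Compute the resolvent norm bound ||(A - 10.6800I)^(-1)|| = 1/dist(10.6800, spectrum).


dist(10.6800, {6, 12}) = min(|10.6800 - 6|, |10.6800 - 12|)
= min(4.6800, 1.3200) = 1.3200
Resolvent bound = 1/1.3200 = 0.7576

0.7576


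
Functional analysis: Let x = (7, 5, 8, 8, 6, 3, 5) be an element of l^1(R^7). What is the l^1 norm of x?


The l^1 norm equals the sum of absolute values of all components.
||x||_1 = 7 + 5 + 8 + 8 + 6 + 3 + 5
= 42

42.0000


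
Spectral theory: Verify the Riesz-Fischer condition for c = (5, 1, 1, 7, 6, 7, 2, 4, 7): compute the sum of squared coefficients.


sum |c_n|^2 = 5^2 + 1^2 + 1^2 + 7^2 + 6^2 + 7^2 + 2^2 + 4^2 + 7^2
= 25 + 1 + 1 + 49 + 36 + 49 + 4 + 16 + 49
= 230

230


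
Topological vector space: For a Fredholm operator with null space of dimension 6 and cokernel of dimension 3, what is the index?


The Fredholm index is defined as ind(T) = dim(ker T) - dim(coker T)
= 6 - 3
= 3

3


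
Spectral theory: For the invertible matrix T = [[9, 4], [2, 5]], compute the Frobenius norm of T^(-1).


det(T) = 9*5 - 4*2 = 37
T^(-1) = (1/37) * [[5, -4], [-2, 9]] = [[0.1351, -0.1081], [-0.0541, 0.2432]]
||T^(-1)||_F^2 = 0.1351^2 + (-0.1081)^2 + (-0.0541)^2 + 0.2432^2 = 0.0920
||T^(-1)||_F = sqrt(0.0920) = 0.3034

0.3034


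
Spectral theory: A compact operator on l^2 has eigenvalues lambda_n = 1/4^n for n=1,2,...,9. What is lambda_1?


The eigenvalue formula gives lambda_1 = 1/4^1
= 1/4
= 0.2500

0.2500


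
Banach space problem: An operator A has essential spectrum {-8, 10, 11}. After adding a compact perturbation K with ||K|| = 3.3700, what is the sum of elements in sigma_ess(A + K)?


By Weyl's theorem, the essential spectrum is invariant under compact perturbations.
sigma_ess(A + K) = sigma_ess(A) = {-8, 10, 11}
Sum = -8 + 10 + 11 = 13

13


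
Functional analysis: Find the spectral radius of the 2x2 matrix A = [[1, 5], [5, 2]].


For a 2x2 matrix, eigenvalues satisfy lambda^2 - (trace)*lambda + det = 0
trace = 1 + 2 = 3
det = 1*2 - 5*5 = -23
discriminant = 3^2 - 4*(-23) = 101
spectral radius = max |eigenvalue| = 6.5249

6.5249


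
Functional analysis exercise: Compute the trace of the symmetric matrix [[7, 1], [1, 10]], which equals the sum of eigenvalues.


For a self-adjoint (symmetric) matrix, the eigenvalues are real.
The sum of eigenvalues equals the trace of the matrix.
trace = 7 + 10 = 17

17


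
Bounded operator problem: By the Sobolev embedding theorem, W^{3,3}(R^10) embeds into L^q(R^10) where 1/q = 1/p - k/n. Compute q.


Using the Sobolev embedding formula: 1/q = 1/p - k/n
1/q = 1/3 - 3/10 = 1/30
q = 1/(1/30) = 30

30.0000


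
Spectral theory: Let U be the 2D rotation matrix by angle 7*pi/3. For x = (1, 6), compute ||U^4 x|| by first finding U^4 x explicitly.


U is a rotation by theta = 7*pi/3
U^4 = rotation by 4*theta = 28*pi/3 = 4*pi/3 (mod 2*pi)
cos(4*pi/3) = -0.5000, sin(4*pi/3) = -0.8660
U^4 x = (-0.5000 * 1 - -0.8660 * 6, -0.8660 * 1 + -0.5000 * 6)
= (4.6962, -3.8660)
||U^4 x|| = sqrt(4.6962^2 + (-3.8660)^2) = sqrt(37.0000) = 6.0828

6.0828


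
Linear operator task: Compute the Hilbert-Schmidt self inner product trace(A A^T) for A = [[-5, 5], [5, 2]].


trace(A * A^T) = sum of squares of all entries
= (-5)^2 + 5^2 + 5^2 + 2^2
= 25 + 25 + 25 + 4
= 79

79


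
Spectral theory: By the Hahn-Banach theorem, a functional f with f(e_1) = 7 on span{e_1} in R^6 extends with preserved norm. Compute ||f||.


The norm of f is given by ||f|| = sup_{||x||=1} |f(x)|.
On span{e_1}, ||e_1|| = 1, so ||f|| = |f(e_1)| / ||e_1||
= |7| / 1 = 7.0000

7.0000


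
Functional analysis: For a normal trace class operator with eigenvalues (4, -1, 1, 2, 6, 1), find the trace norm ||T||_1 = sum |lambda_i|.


For a normal operator, singular values equal |eigenvalues|.
Trace norm = sum |lambda_i| = 4 + 1 + 1 + 2 + 6 + 1
= 15

15


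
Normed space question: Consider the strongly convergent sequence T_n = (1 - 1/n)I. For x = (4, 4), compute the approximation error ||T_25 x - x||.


T_25 x - x = (1 - 1/25)x - x = -x/25
||x|| = sqrt(32) = 5.6569
||T_25 x - x|| = ||x||/25 = 5.6569/25 = 0.2263

0.2263


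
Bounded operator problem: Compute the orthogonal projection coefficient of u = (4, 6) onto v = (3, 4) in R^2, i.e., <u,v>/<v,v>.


Computing <u,v> = 4*3 + 6*4 = 36
Computing <v,v> = 3^2 + 4^2 = 25
Projection coefficient = 36/25 = 1.4400

1.4400


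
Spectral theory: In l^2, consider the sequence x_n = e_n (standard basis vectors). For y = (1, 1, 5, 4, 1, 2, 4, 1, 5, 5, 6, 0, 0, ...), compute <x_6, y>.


x_6 = e_6 is the standard basis vector with 1 in position 6.
<x_6, y> = y_6 = 2
As n -> infinity, <x_n, y> -> 0, confirming weak convergence of (x_n) to 0.

2


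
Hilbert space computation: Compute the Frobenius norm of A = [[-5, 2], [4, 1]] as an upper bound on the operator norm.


||A||_F^2 = sum a_ij^2
= (-5)^2 + 2^2 + 4^2 + 1^2
= 25 + 4 + 16 + 1 = 46
||A||_F = sqrt(46) = 6.7823

6.7823


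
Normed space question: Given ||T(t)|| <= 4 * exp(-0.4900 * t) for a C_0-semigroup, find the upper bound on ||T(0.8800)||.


||T(0.8800)|| <= 4 * exp(-0.4900 * 0.8800)
= 4 * exp(-0.4312)
= 4 * 0.6497
= 2.5989

2.5989


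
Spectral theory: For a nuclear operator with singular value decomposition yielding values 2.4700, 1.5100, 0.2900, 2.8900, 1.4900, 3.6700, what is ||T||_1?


The nuclear norm is the sum of all singular values.
||T||_1 = 2.4700 + 1.5100 + 0.2900 + 2.8900 + 1.4900 + 3.6700
= 12.3200

12.3200


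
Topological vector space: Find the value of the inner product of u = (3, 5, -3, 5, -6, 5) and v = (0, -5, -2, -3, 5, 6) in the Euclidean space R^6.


Computing the standard inner product <u, v> = sum u_i * v_i
= 3*0 + 5*-5 + -3*-2 + 5*-3 + -6*5 + 5*6
= 0 + -25 + 6 + -15 + -30 + 30
= -34

-34


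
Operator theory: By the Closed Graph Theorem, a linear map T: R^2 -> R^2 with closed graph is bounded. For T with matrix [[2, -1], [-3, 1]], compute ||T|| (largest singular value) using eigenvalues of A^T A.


A^T A = [[13, -5], [-5, 2]]
trace(A^T A) = 15, det(A^T A) = 1
discriminant = 15^2 - 4*1 = 221
Largest eigenvalue of A^T A = (trace + sqrt(disc))/2 = 14.9330
||T|| = sqrt(14.9330) = 3.8643

3.8643


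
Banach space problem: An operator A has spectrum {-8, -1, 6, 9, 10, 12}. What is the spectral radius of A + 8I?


Spectrum of A + 8I = {0, 7, 14, 17, 18, 20}
Spectral radius = max |lambda| over the shifted spectrum
= max(0, 7, 14, 17, 18, 20) = 20

20


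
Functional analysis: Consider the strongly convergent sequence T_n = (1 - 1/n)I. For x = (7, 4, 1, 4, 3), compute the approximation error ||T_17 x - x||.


T_17 x - x = (1 - 1/17)x - x = -x/17
||x|| = sqrt(91) = 9.5394
||T_17 x - x|| = ||x||/17 = 9.5394/17 = 0.5611

0.5611


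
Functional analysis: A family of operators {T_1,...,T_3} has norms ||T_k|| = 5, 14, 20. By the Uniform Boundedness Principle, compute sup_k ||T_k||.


By the Uniform Boundedness Principle, the supremum of norms is finite.
sup_k ||T_k|| = max(5, 14, 20) = 20

20


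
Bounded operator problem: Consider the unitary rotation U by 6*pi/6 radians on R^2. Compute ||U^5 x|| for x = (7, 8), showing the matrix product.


U is a rotation by theta = 6*pi/6
U^5 = rotation by 5*theta = 30*pi/6 = 6*pi/6 (mod 2*pi)
cos(6*pi/6) = -1.0000, sin(6*pi/6) = 0.0000
U^5 x = (-1.0000 * 7 - 0.0000 * 8, 0.0000 * 7 + -1.0000 * 8)
= (-7.0000, -8.0000)
||U^5 x|| = sqrt((-7.0000)^2 + (-8.0000)^2) = sqrt(113.0000) = 10.6301

10.6301


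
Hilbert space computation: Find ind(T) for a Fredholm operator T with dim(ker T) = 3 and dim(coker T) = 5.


The Fredholm index is defined as ind(T) = dim(ker T) - dim(coker T)
= 3 - 5
= -2

-2


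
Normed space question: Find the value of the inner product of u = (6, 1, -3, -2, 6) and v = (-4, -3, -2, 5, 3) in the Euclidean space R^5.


Computing the standard inner product <u, v> = sum u_i * v_i
= 6*-4 + 1*-3 + -3*-2 + -2*5 + 6*3
= -24 + -3 + 6 + -10 + 18
= -13

-13


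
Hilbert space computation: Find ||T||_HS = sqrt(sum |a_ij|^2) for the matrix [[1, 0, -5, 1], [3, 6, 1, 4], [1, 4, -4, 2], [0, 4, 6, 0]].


The Hilbert-Schmidt norm is sqrt(sum of squares of all entries).
Sum of squares = 1^2 + 0^2 + (-5)^2 + 1^2 + 3^2 + 6^2 + 1^2 + 4^2 + 1^2 + 4^2 + (-4)^2 + 2^2 + 0^2 + 4^2 + 6^2 + 0^2
= 1 + 0 + 25 + 1 + 9 + 36 + 1 + 16 + 1 + 16 + 16 + 4 + 0 + 16 + 36 + 0 = 178
||T||_HS = sqrt(178) = 13.3417

13.3417


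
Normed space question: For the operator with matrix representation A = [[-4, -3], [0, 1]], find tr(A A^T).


trace(A * A^T) = sum of squares of all entries
= (-4)^2 + (-3)^2 + 0^2 + 1^2
= 16 + 9 + 0 + 1
= 26

26


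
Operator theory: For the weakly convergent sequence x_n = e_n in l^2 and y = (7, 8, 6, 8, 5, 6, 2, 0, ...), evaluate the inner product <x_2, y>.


x_2 = e_2 is the standard basis vector with 1 in position 2.
<x_2, y> = y_2 = 8
As n -> infinity, <x_n, y> -> 0, confirming weak convergence of (x_n) to 0.

8


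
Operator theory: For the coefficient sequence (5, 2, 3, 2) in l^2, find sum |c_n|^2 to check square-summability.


sum |c_n|^2 = 5^2 + 2^2 + 3^2 + 2^2
= 25 + 4 + 9 + 4
= 42

42


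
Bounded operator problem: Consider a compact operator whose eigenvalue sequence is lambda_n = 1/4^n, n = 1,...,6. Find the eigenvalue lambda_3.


The eigenvalue formula gives lambda_3 = 1/4^3
= 1/64
= 0.0156

0.0156


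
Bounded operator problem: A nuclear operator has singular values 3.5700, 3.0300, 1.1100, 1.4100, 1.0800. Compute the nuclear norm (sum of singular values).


The nuclear norm is the sum of all singular values.
||T||_1 = 3.5700 + 3.0300 + 1.1100 + 1.4100 + 1.0800
= 10.2000

10.2000


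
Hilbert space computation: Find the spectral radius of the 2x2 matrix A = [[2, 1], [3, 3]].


For a 2x2 matrix, eigenvalues satisfy lambda^2 - (trace)*lambda + det = 0
trace = 2 + 3 = 5
det = 2*3 - 1*3 = 3
discriminant = 5^2 - 4*(3) = 13
spectral radius = max |eigenvalue| = 4.3028

4.3028


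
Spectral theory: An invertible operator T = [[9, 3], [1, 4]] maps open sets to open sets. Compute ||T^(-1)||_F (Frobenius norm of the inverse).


det(T) = 9*4 - 3*1 = 33
T^(-1) = (1/33) * [[4, -3], [-1, 9]] = [[0.1212, -0.0909], [-0.0303, 0.2727]]
||T^(-1)||_F^2 = 0.1212^2 + (-0.0909)^2 + (-0.0303)^2 + 0.2727^2 = 0.0983
||T^(-1)||_F = sqrt(0.0983) = 0.3135

0.3135


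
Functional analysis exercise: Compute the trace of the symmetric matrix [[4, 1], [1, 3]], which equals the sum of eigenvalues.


For a self-adjoint (symmetric) matrix, the eigenvalues are real.
The sum of eigenvalues equals the trace of the matrix.
trace = 4 + 3 = 7

7


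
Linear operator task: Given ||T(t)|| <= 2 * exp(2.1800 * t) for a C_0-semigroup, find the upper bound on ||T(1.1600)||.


||T(1.1600)|| <= 2 * exp(2.1800 * 1.1600)
= 2 * exp(2.5288)
= 2 * 12.5385
= 25.0769

25.0769


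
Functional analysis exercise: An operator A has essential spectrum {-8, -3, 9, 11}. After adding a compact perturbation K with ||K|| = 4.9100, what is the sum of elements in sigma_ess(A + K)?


By Weyl's theorem, the essential spectrum is invariant under compact perturbations.
sigma_ess(A + K) = sigma_ess(A) = {-8, -3, 9, 11}
Sum = -8 + -3 + 9 + 11 = 9

9


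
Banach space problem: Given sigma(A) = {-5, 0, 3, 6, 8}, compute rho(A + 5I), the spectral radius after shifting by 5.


Spectrum of A + 5I = {0, 5, 8, 11, 13}
Spectral radius = max |lambda| over the shifted spectrum
= max(0, 5, 8, 11, 13) = 13

13


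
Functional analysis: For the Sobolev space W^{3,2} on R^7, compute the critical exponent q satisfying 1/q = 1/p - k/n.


Using the Sobolev embedding formula: 1/q = 1/p - k/n
1/q = 1/2 - 3/7 = 1/14
q = 1/(1/14) = 14

14.0000


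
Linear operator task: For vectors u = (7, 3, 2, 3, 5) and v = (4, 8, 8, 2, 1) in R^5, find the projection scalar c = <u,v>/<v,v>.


Computing <u,v> = 7*4 + 3*8 + 2*8 + 3*2 + 5*1 = 79
Computing <v,v> = 4^2 + 8^2 + 8^2 + 2^2 + 1^2 = 149
Projection coefficient = 79/149 = 0.5302

0.5302


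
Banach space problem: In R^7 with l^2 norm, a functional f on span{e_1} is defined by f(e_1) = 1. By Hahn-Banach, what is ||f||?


The norm of f is given by ||f|| = sup_{||x||=1} |f(x)|.
On span{e_1}, ||e_1|| = 1, so ||f|| = |f(e_1)| / ||e_1||
= |1| / 1 = 1.0000

1.0000


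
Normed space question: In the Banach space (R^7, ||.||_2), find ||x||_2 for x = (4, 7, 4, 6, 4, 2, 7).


The l^2 norm = (sum |x_i|^2)^(1/2)
Sum of 2th powers = 16 + 49 + 16 + 36 + 16 + 4 + 49 = 186
||x||_2 = (186)^(1/2) = 13.6382

13.6382


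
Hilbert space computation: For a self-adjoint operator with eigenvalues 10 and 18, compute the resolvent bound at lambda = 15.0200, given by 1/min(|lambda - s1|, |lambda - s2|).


dist(15.0200, {10, 18}) = min(|15.0200 - 10|, |15.0200 - 18|)
= min(5.0200, 2.9800) = 2.9800
Resolvent bound = 1/2.9800 = 0.3356

0.3356


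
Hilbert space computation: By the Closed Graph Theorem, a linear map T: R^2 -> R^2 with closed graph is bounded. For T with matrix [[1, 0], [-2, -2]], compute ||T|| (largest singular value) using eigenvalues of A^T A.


A^T A = [[5, 4], [4, 4]]
trace(A^T A) = 9, det(A^T A) = 4
discriminant = 9^2 - 4*4 = 65
Largest eigenvalue of A^T A = (trace + sqrt(disc))/2 = 8.5311
||T|| = sqrt(8.5311) = 2.9208

2.9208


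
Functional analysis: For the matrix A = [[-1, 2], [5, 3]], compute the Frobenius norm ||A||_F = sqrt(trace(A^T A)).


||A||_F^2 = sum a_ij^2
= (-1)^2 + 2^2 + 5^2 + 3^2
= 1 + 4 + 25 + 9 = 39
||A||_F = sqrt(39) = 6.2450

6.2450


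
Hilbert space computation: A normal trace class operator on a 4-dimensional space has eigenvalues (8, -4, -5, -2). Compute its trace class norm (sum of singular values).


For a normal operator, singular values equal |eigenvalues|.
Trace norm = sum |lambda_i| = 8 + 4 + 5 + 2
= 19

19


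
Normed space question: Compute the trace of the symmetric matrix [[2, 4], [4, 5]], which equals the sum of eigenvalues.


For a self-adjoint (symmetric) matrix, the eigenvalues are real.
The sum of eigenvalues equals the trace of the matrix.
trace = 2 + 5 = 7

7


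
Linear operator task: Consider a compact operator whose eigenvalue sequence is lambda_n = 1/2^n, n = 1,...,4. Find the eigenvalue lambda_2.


The eigenvalue formula gives lambda_2 = 1/2^2
= 1/4
= 0.2500

0.2500


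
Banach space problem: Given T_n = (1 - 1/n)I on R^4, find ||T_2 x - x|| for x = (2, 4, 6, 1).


T_2 x - x = (1 - 1/2)x - x = -x/2
||x|| = sqrt(57) = 7.5498
||T_2 x - x|| = ||x||/2 = 7.5498/2 = 3.7749

3.7749


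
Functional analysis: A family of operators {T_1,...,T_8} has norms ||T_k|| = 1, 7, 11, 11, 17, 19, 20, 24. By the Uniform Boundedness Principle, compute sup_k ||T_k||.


By the Uniform Boundedness Principle, the supremum of norms is finite.
sup_k ||T_k|| = max(1, 7, 11, 11, 17, 19, 20, 24) = 24

24


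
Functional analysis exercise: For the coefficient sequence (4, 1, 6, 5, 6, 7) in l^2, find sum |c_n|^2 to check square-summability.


sum |c_n|^2 = 4^2 + 1^2 + 6^2 + 5^2 + 6^2 + 7^2
= 16 + 1 + 36 + 25 + 36 + 49
= 163

163


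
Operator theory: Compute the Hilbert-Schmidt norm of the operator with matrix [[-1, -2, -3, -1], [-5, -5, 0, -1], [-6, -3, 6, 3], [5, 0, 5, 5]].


The Hilbert-Schmidt norm is sqrt(sum of squares of all entries).
Sum of squares = (-1)^2 + (-2)^2 + (-3)^2 + (-1)^2 + (-5)^2 + (-5)^2 + 0^2 + (-1)^2 + (-6)^2 + (-3)^2 + 6^2 + 3^2 + 5^2 + 0^2 + 5^2 + 5^2
= 1 + 4 + 9 + 1 + 25 + 25 + 0 + 1 + 36 + 9 + 36 + 9 + 25 + 0 + 25 + 25 = 231
||T||_HS = sqrt(231) = 15.1987

15.1987


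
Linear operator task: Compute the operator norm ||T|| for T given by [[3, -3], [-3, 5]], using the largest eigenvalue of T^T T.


A^T A = [[18, -24], [-24, 34]]
trace(A^T A) = 52, det(A^T A) = 36
discriminant = 52^2 - 4*36 = 2560
Largest eigenvalue of A^T A = (trace + sqrt(disc))/2 = 51.2982
||T|| = sqrt(51.2982) = 7.1623

7.1623


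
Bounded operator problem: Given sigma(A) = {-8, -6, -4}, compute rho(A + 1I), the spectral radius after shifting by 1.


Spectrum of A + 1I = {-7, -5, -3}
Spectral radius = max |lambda| over the shifted spectrum
= max(7, 5, 3) = 7

7


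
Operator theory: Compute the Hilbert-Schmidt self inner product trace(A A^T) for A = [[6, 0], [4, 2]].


trace(A * A^T) = sum of squares of all entries
= 6^2 + 0^2 + 4^2 + 2^2
= 36 + 0 + 16 + 4
= 56

56


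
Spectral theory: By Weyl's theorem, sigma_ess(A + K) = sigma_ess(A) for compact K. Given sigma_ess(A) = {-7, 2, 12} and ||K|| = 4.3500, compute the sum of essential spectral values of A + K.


By Weyl's theorem, the essential spectrum is invariant under compact perturbations.
sigma_ess(A + K) = sigma_ess(A) = {-7, 2, 12}
Sum = -7 + 2 + 12 = 7

7


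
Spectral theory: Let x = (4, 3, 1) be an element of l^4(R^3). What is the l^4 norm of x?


The l^4 norm = (sum |x_i|^4)^(1/4)
Sum of 4th powers = 256 + 81 + 1 = 338
||x||_4 = (338)^(1/4) = 4.2877

4.2877


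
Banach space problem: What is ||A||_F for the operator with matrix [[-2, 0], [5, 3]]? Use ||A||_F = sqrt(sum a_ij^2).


||A||_F^2 = sum a_ij^2
= (-2)^2 + 0^2 + 5^2 + 3^2
= 4 + 0 + 25 + 9 = 38
||A||_F = sqrt(38) = 6.1644

6.1644


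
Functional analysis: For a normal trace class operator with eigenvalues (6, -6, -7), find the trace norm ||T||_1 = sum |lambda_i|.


For a normal operator, singular values equal |eigenvalues|.
Trace norm = sum |lambda_i| = 6 + 6 + 7
= 19

19


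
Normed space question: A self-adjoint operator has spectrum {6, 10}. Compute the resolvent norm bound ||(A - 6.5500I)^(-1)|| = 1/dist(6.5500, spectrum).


dist(6.5500, {6, 10}) = min(|6.5500 - 6|, |6.5500 - 10|)
= min(0.5500, 3.4500) = 0.5500
Resolvent bound = 1/0.5500 = 1.8182

1.8182


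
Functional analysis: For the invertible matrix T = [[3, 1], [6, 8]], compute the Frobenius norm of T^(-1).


det(T) = 3*8 - 1*6 = 18
T^(-1) = (1/18) * [[8, -1], [-6, 3]] = [[0.4444, -0.0556], [-0.3333, 0.1667]]
||T^(-1)||_F^2 = 0.4444^2 + (-0.0556)^2 + (-0.3333)^2 + 0.1667^2 = 0.3395
||T^(-1)||_F = sqrt(0.3395) = 0.5827

0.5827


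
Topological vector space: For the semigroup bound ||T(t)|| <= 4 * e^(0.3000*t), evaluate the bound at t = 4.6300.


||T(4.6300)|| <= 4 * exp(0.3000 * 4.6300)
= 4 * exp(1.3890)
= 4 * 4.0108
= 16.0433

16.0433


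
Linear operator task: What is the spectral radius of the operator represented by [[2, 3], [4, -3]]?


For a 2x2 matrix, eigenvalues satisfy lambda^2 - (trace)*lambda + det = 0
trace = 2 + -3 = -1
det = 2*-3 - 3*4 = -18
discriminant = (-1)^2 - 4*(-18) = 73
spectral radius = max |eigenvalue| = 4.7720

4.7720


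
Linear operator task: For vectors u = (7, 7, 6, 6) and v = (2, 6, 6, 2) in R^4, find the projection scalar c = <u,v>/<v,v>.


Computing <u,v> = 7*2 + 7*6 + 6*6 + 6*2 = 104
Computing <v,v> = 2^2 + 6^2 + 6^2 + 2^2 = 80
Projection coefficient = 104/80 = 1.3000

1.3000


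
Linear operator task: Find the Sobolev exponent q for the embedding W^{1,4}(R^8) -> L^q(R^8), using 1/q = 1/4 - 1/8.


Using the Sobolev embedding formula: 1/q = 1/p - k/n
1/q = 1/4 - 1/8 = 1/8
q = 1/(1/8) = 8

8.0000


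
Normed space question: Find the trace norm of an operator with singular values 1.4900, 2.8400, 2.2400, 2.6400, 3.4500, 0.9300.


The nuclear norm is the sum of all singular values.
||T||_1 = 1.4900 + 2.8400 + 2.2400 + 2.6400 + 3.4500 + 0.9300
= 13.5900

13.5900


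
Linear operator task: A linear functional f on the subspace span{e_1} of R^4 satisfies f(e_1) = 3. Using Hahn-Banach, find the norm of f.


The norm of f is given by ||f|| = sup_{||x||=1} |f(x)|.
On span{e_1}, ||e_1|| = 1, so ||f|| = |f(e_1)| / ||e_1||
= |3| / 1 = 3.0000

3.0000


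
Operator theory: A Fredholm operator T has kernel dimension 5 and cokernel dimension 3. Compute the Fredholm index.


The Fredholm index is defined as ind(T) = dim(ker T) - dim(coker T)
= 5 - 3
= 2

2


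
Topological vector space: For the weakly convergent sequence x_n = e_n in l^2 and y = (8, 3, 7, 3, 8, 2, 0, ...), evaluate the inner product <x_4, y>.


x_4 = e_4 is the standard basis vector with 1 in position 4.
<x_4, y> = y_4 = 3
As n -> infinity, <x_n, y> -> 0, confirming weak convergence of (x_n) to 0.

3


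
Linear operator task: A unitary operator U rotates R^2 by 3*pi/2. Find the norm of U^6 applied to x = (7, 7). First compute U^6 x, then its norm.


U is a rotation by theta = 3*pi/2
U^6 = rotation by 6*theta = 18*pi/2 = 2*pi/2 (mod 2*pi)
cos(2*pi/2) = -1.0000, sin(2*pi/2) = 0.0000
U^6 x = (-1.0000 * 7 - 0.0000 * 7, 0.0000 * 7 + -1.0000 * 7)
= (-7.0000, -7.0000)
||U^6 x|| = sqrt((-7.0000)^2 + (-7.0000)^2) = sqrt(98.0000) = 9.8995

9.8995


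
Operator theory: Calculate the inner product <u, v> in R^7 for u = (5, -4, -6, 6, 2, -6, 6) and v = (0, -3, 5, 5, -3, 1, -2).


Computing the standard inner product <u, v> = sum u_i * v_i
= 5*0 + -4*-3 + -6*5 + 6*5 + 2*-3 + -6*1 + 6*-2
= 0 + 12 + -30 + 30 + -6 + -6 + -12
= -12

-12


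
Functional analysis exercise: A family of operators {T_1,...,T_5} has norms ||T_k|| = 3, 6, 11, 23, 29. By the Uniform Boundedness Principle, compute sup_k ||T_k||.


By the Uniform Boundedness Principle, the supremum of norms is finite.
sup_k ||T_k|| = max(3, 6, 11, 23, 29) = 29

29


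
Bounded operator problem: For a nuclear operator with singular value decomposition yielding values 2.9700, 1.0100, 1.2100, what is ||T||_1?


The nuclear norm is the sum of all singular values.
||T||_1 = 2.9700 + 1.0100 + 1.2100
= 5.1900

5.1900


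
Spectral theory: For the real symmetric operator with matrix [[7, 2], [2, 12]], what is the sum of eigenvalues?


For a self-adjoint (symmetric) matrix, the eigenvalues are real.
The sum of eigenvalues equals the trace of the matrix.
trace = 7 + 12 = 19

19


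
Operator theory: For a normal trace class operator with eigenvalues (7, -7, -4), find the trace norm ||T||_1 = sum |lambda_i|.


For a normal operator, singular values equal |eigenvalues|.
Trace norm = sum |lambda_i| = 7 + 7 + 4
= 18

18


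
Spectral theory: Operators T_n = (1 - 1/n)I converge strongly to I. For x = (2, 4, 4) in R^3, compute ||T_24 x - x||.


T_24 x - x = (1 - 1/24)x - x = -x/24
||x|| = sqrt(36) = 6.0000
||T_24 x - x|| = ||x||/24 = 6.0000/24 = 0.2500

0.2500


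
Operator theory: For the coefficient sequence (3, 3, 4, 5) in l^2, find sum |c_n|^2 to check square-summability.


sum |c_n|^2 = 3^2 + 3^2 + 4^2 + 5^2
= 9 + 9 + 16 + 25
= 59

59


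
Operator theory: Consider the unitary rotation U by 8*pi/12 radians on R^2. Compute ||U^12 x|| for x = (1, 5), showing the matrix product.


U is a rotation by theta = 8*pi/12
U^12 = rotation by 12*theta = 96*pi/12 = 0*pi/12 (mod 2*pi)
cos(0*pi/12) = 1.0000, sin(0*pi/12) = 0.0000
U^12 x = (1.0000 * 1 - 0.0000 * 5, 0.0000 * 1 + 1.0000 * 5)
= (1.0000, 5.0000)
||U^12 x|| = sqrt(1.0000^2 + 5.0000^2) = sqrt(26.0000) = 5.0990

5.0990


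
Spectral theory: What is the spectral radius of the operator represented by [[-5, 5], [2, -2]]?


For a 2x2 matrix, eigenvalues satisfy lambda^2 - (trace)*lambda + det = 0
trace = -5 + -2 = -7
det = -5*-2 - 5*2 = 0
discriminant = (-7)^2 - 4*(0) = 49
spectral radius = max |eigenvalue| = 7.0000

7.0000


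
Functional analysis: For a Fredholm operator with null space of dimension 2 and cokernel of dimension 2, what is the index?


The Fredholm index is defined as ind(T) = dim(ker T) - dim(coker T)
= 2 - 2
= 0

0


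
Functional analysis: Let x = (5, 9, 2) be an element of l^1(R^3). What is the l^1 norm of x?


The l^1 norm equals the sum of absolute values of all components.
||x||_1 = 5 + 9 + 2
= 16

16.0000


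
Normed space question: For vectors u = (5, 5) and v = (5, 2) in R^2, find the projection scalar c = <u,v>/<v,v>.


Computing <u,v> = 5*5 + 5*2 = 35
Computing <v,v> = 5^2 + 2^2 = 29
Projection coefficient = 35/29 = 1.2069

1.2069


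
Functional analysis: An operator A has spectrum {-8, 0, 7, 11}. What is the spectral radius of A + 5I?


Spectrum of A + 5I = {-3, 5, 12, 16}
Spectral radius = max |lambda| over the shifted spectrum
= max(3, 5, 12, 16) = 16

16


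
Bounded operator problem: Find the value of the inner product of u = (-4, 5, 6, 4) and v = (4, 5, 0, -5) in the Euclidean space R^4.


Computing the standard inner product <u, v> = sum u_i * v_i
= -4*4 + 5*5 + 6*0 + 4*-5
= -16 + 25 + 0 + -20
= -11

-11


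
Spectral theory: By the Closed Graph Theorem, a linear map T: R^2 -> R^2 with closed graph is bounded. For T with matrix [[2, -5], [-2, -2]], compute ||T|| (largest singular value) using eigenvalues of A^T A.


A^T A = [[8, -6], [-6, 29]]
trace(A^T A) = 37, det(A^T A) = 196
discriminant = 37^2 - 4*196 = 585
Largest eigenvalue of A^T A = (trace + sqrt(disc))/2 = 30.5934
||T|| = sqrt(30.5934) = 5.5311

5.5311


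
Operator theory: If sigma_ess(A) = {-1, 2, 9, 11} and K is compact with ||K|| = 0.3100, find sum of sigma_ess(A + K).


By Weyl's theorem, the essential spectrum is invariant under compact perturbations.
sigma_ess(A + K) = sigma_ess(A) = {-1, 2, 9, 11}
Sum = -1 + 2 + 9 + 11 = 21

21


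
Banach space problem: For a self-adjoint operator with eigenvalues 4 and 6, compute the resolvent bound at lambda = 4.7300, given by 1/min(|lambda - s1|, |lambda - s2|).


dist(4.7300, {4, 6}) = min(|4.7300 - 4|, |4.7300 - 6|)
= min(0.7300, 1.2700) = 0.7300
Resolvent bound = 1/0.7300 = 1.3699

1.3699
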